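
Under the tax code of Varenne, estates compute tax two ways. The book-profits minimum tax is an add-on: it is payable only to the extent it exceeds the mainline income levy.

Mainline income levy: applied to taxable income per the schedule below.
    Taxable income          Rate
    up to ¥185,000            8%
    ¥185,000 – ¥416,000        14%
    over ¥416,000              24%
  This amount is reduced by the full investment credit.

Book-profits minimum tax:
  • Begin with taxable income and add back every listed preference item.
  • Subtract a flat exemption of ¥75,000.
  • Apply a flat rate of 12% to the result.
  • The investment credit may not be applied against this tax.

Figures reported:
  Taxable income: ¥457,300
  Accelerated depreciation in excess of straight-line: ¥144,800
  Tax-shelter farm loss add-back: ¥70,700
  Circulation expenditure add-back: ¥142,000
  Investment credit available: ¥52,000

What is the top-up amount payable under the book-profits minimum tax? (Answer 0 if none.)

Book-profits minimum tax:
  Adjusted income: ¥457,300 + ¥144,800 + ¥70,700 + ¥142,000 = ¥814,800
  Less exemption ¥75,000 → base ¥739,800
  ¥739,800 × 12% = ¥88,776

Mainline income levy:
  ¥185,000 × 8% = ¥14,800
  ¥231,000 × 14% = ¥32,340
  ¥41,300 × 24% = ¥9,912
  → ¥57,052
  Less investment credit ¥52,000 → ¥5,052

Excess of book-profits minimum tax over mainline income levy: ¥88,776 − ¥5,052 = ¥83,724.

¥83,724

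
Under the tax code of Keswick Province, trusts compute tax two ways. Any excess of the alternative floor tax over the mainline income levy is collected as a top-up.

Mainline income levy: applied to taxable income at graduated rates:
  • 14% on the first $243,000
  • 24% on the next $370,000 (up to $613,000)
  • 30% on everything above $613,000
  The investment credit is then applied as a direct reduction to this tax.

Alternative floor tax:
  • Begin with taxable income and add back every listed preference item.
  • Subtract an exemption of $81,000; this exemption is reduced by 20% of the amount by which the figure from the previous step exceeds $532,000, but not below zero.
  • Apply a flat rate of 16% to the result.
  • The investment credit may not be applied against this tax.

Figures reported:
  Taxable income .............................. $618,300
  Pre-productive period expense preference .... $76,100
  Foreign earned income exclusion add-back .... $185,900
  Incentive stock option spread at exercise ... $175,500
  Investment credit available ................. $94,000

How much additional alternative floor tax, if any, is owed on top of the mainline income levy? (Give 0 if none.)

$138,518

Mainline income levy:
  $243,000 × 14% = $34,020
  $370,000 × 24% = $88,800
  $5,300 × 30% = $1,590
  → $124,410
  Less investment credit $94,000 → $30,410

Alternative floor tax:
  Adjusted income: $618,300 + $76,100 + $185,900 + $175,500 = $1,055,800
  Exemption: 20% × ($1,055,800 − $532,000) = $104,760 ≥ $81,000, so the exemption is fully phased out
  Base: $1,055,800 − $0 = $1,055,800
  $1,055,800 × 16% = $168,928

Excess of alternative floor tax over mainline income levy: $168,928 − $30,410 = $138,518.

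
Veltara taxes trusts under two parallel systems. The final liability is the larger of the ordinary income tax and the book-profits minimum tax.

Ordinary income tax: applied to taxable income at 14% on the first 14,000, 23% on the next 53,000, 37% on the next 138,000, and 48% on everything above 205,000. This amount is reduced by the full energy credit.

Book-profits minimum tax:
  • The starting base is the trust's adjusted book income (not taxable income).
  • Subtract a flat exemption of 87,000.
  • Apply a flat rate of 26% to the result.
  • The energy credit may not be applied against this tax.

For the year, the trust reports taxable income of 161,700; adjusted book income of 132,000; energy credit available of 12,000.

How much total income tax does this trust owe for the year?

37,189

Book-profits minimum tax:
  Base (adjusted book income): 132,000
  Less exemption 87,000 → base 45,000
  45,000 × 26% = 11,700

Ordinary income tax:
  14,000 × 14% = 1,960
  53,000 × 23% = 12,190
  94,700 × 37% = 35,039
  → 49,189
  Less energy credit 12,000 → 37,189

37,189 > 11,700, so the ordinary income tax governs.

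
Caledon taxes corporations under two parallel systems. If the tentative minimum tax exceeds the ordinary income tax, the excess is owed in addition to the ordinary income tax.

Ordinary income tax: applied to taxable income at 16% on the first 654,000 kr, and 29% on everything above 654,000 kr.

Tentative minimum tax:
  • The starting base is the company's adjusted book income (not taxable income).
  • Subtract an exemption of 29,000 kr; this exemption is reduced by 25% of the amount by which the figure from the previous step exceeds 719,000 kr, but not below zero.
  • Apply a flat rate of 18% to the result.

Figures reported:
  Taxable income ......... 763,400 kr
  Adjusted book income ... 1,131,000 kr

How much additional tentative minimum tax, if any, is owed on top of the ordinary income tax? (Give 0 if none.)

67,214 kr

Tentative minimum tax:
  Base (adjusted book income): 1,131,000 kr
  Exemption: 25% × (1,131,000 kr − 719,000 kr) = 103,000 kr ≥ 29,000 kr, so the exemption is fully phased out
  Base: 1,131,000 kr − 0 kr = 1,131,000 kr
  1,131,000 kr × 18% = 203,580 kr

Ordinary income tax:
  654,000 kr × 16% = 104,640 kr
  109,400 kr × 29% = 31,726 kr
  → 136,366 kr

Excess of tentative minimum tax over ordinary income tax: 203,580 kr − 136,366 kr = 67,214 kr.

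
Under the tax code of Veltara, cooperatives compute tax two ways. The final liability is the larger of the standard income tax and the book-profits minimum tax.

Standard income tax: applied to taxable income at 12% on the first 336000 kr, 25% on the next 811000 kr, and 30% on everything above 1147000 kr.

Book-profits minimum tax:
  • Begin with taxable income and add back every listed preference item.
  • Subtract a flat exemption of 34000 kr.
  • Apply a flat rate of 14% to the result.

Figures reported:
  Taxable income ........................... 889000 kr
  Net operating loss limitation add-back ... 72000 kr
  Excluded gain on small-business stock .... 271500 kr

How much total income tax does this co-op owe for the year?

178570 kr

Standard income tax:
  336000 kr × 12% = 40320 kr
  553000 kr × 25% = 138250 kr
  → 178570 kr

Book-profits minimum tax:
  Adjusted income: 889000 kr + 72000 kr + 271500 kr = 1232500 kr
  Less exemption 34000 kr → base 1198500 kr
  1198500 kr × 14% = 167790 kr

178570 kr > 167790 kr, so the standard income tax governs.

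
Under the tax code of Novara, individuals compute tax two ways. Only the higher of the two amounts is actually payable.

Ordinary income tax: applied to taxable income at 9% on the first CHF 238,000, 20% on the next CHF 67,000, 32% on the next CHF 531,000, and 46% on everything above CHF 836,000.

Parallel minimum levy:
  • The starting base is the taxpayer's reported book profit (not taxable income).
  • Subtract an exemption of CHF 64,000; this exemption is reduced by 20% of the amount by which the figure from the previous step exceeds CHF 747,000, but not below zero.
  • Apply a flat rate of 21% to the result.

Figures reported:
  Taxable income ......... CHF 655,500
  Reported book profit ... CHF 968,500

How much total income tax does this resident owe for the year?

CHF 199,248

Ordinary income tax:
  CHF 238,000 × 9% = CHF 21,420
  CHF 67,000 × 20% = CHF 13,400
  CHF 350,500 × 32% = CHF 112,160
  → CHF 146,980

Parallel minimum levy:
  Base (reported book profit): CHF 968,500
  Exemption: CHF 64,000 − 20% × (CHF 968,500 − CHF 747,000) = CHF 64,000 − CHF 44,300 = CHF 19,700
  Base: CHF 968,500 − CHF 19,700 = CHF 948,800
  CHF 948,800 × 21% = CHF 199,248

CHF 199,248 > CHF 146,980, so the parallel minimum levy is the binding amount.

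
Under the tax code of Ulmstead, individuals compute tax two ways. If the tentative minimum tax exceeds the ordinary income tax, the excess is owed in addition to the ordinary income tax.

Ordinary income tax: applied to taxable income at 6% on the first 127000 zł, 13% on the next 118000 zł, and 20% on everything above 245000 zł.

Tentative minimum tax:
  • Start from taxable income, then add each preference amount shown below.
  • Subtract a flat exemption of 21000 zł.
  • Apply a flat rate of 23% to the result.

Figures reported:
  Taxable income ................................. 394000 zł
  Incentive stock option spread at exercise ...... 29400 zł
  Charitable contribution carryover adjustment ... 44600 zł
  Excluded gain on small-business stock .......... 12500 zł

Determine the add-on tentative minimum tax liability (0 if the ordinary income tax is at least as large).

Ordinary income tax:
  127000 zł × 6% = 7620 zł
  118000 zł × 13% = 15340 zł
  149000 zł × 20% = 29800 zł
  → 52760 zł

Tentative minimum tax:
  Adjusted income: 394000 zł + 29400 zł + 44600 zł + 12500 zł = 480500 zł
  Less exemption 21000 zł → base 459500 zł
  459500 zł × 23% = 105685 zł

Excess of tentative minimum tax over ordinary income tax: 105685 zł − 52760 zł = 52925 zł.

52925 zł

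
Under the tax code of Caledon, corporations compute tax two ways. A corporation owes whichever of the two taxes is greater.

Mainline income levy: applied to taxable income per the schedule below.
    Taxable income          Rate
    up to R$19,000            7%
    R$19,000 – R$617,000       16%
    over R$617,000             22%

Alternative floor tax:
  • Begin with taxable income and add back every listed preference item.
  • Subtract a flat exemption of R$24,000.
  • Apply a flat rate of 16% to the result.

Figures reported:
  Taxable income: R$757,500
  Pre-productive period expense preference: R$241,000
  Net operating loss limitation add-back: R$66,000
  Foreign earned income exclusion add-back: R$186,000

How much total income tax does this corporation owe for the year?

R$196,240

Alternative floor tax:
  Adjusted income: R$757,500 + R$241,000 + R$66,000 + R$186,000 = R$1,250,500
  Less exemption R$24,000 → base R$1,226,500
  R$1,226,500 × 16% = R$196,240

Mainline income levy:
  R$19,000 × 7% = R$1,330
  R$598,000 × 16% = R$95,680
  R$140,500 × 22% = R$30,910
  → R$127,920

R$196,240 > R$127,920, so the alternative floor tax is the binding amount.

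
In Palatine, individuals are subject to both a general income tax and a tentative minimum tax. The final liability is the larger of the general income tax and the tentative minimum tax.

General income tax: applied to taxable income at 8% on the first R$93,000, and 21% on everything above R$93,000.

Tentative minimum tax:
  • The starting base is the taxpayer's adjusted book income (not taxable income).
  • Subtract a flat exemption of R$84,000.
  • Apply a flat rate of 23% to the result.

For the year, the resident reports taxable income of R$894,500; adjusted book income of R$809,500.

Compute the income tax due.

General income tax:
  R$93,000 × 8% = R$7,440
  R$801,500 × 21% = R$168,315
  → R$175,755

Tentative minimum tax:
  Base (adjusted book income): R$809,500
  Less exemption R$84,000 → base R$725,500
  R$725,500 × 23% = R$166,865

R$175,755 > R$166,865, so the general income tax governs.

R$175,755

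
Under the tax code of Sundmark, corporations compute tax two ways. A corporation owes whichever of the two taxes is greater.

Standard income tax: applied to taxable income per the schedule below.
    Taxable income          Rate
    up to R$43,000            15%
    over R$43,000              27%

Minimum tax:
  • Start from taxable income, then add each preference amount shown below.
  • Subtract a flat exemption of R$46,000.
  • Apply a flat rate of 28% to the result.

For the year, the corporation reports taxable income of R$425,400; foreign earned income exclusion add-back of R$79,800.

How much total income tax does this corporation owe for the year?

R$128,576

Minimum tax:
  Adjusted income: R$425,400 + R$79,800 = R$505,200
  Less exemption R$46,000 → base R$459,200
  R$459,200 × 28% = R$128,576

Standard income tax:
  R$43,000 × 15% = R$6,450
  R$382,400 × 27% = R$103,248
  → R$109,698

R$128,576 > R$109,698, so the minimum tax is the binding amount.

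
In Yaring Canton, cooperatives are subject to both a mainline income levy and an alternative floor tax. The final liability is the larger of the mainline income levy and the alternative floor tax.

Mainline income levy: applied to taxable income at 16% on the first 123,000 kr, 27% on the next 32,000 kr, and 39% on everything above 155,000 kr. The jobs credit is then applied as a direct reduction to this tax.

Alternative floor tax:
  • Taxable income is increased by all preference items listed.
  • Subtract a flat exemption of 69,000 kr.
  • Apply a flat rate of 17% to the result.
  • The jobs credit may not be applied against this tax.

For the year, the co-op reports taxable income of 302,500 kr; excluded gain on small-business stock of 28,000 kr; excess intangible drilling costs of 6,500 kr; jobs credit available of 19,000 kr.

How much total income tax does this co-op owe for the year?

Alternative floor tax:
  Adjusted income: 302,500 kr + 28,000 kr + 6,500 kr = 337,000 kr
  Less exemption 69,000 kr → base 268,000 kr
  268,000 kr × 17% = 45,560 kr

Mainline income levy:
  123,000 kr × 16% = 19,680 kr
  32,000 kr × 27% = 8,640 kr
  147,500 kr × 39% = 57,525 kr
  → 85,845 kr
  Less jobs credit 19,000 kr → 66,845 kr

66,845 kr > 45,560 kr, so the mainline income levy governs.

66,845 kr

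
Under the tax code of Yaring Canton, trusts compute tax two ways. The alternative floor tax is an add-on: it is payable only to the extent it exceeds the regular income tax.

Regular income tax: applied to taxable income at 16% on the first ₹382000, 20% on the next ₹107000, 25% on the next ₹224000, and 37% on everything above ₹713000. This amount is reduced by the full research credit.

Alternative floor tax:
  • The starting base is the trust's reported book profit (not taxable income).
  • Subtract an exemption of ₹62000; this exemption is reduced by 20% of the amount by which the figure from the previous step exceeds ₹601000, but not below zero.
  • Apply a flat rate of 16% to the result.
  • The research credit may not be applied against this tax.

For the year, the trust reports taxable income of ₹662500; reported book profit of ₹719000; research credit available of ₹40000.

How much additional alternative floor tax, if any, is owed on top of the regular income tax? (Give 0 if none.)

Alternative floor tax:
  Base (reported book profit): ₹719000
  Exemption: ₹62000 − 20% × (₹719000 − ₹601000) = ₹62000 − ₹23600 = ₹38400
  Base: ₹719000 − ₹38400 = ₹680600
  ₹680600 × 16% = ₹108896

Regular income tax:
  ₹382000 × 16% = ₹61120
  ₹107000 × 20% = ₹21400
  ₹173500 × 25% = ₹43375
  → ₹125895
  Less research credit ₹40000 → ₹85895

Excess of alternative floor tax over regular income tax: ₹108896 − ₹85895 = ₹23001.

₹23001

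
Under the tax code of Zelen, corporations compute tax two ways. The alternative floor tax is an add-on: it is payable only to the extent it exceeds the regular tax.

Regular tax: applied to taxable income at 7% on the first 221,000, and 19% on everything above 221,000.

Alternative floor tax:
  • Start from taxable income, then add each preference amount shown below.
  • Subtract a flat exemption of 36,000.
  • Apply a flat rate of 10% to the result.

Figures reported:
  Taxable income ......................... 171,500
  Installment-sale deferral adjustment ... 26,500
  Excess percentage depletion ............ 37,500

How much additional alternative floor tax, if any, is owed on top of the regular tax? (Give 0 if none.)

7,945

Alternative floor tax:
  Adjusted income: 171,500 + 26,500 + 37,500 = 235,500
  Less exemption 36,000 → base 199,500
  199,500 × 10% = 19,950

Regular tax:
  171,500 × 7% = 12,005

Excess of alternative floor tax over regular tax: 19,950 − 12,005 = 7,945.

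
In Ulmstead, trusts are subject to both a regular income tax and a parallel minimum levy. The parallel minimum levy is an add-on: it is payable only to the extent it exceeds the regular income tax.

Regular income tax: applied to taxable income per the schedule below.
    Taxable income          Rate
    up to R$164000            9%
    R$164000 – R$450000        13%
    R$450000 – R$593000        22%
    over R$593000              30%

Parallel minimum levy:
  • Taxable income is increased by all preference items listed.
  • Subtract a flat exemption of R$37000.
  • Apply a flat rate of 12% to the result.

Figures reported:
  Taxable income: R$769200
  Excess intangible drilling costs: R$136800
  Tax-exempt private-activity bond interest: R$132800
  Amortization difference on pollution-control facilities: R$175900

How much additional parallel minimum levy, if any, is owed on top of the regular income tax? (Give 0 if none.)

R$5064

Parallel minimum levy:
  Adjusted income: R$769200 + R$136800 + R$132800 + R$175900 = R$1214700
  Less exemption R$37000 → base R$1177700
  R$1177700 × 12% = R$141324

Regular income tax:
  R$164000 × 9% = R$14760
  R$286000 × 13% = R$37180
  R$143000 × 22% = R$31460
  R$176200 × 30% = R$52860
  → R$136260

Excess of parallel minimum levy over regular income tax: R$141324 − R$136260 = R$5064.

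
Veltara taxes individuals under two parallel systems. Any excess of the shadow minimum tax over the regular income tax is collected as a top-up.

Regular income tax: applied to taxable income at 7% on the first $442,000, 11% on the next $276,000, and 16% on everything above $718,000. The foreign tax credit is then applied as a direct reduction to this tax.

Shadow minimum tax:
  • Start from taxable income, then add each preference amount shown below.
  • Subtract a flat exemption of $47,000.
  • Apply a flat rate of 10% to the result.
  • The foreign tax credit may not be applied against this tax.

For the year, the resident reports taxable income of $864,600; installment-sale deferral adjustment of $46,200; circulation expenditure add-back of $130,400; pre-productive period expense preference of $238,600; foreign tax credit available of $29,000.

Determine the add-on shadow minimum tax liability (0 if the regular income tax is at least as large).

Regular income tax:
  $442,000 × 7% = $30,940
  $276,000 × 11% = $30,360
  $146,600 × 16% = $23,456
  → $84,756
  Less foreign tax credit $29,000 → $55,756

Shadow minimum tax:
  Adjusted income: $864,600 + $46,200 + $130,400 + $238,600 = $1,279,800
  Less exemption $47,000 → base $1,232,800
  $1,232,800 × 10% = $123,280

Excess of shadow minimum tax over regular income tax: $123,280 − $55,756 = $67,524.

$67,524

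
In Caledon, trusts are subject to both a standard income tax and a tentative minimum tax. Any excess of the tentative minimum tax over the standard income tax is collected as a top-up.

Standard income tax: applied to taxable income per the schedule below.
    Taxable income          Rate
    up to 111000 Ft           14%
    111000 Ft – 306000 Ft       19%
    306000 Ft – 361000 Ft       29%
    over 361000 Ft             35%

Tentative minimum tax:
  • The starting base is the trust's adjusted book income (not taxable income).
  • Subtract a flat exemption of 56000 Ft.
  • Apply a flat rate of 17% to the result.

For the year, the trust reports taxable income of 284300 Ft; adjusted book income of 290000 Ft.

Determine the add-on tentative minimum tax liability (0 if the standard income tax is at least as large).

0 Ft

Standard income tax:
  111000 Ft × 14% = 15540 Ft
  173300 Ft × 19% = 32927 Ft
  → 48467 Ft

Tentative minimum tax:
  Base (adjusted book income): 290000 Ft
  Less exemption 56000 Ft → base 234000 Ft
  234000 Ft × 17% = 39780 Ft

39780 Ft ≤ 48467 Ft, so no add-on is due.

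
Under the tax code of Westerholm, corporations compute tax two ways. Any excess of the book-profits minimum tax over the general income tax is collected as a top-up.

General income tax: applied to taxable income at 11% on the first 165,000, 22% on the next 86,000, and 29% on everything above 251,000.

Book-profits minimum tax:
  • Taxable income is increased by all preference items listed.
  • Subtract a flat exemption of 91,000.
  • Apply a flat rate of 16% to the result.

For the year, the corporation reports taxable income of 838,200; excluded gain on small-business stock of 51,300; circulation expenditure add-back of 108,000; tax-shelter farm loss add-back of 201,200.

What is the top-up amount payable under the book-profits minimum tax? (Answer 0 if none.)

0

Book-profits minimum tax:
  Adjusted income: 838,200 + 51,300 + 108,000 + 201,200 = 1,198,700
  Less exemption 91,000 → base 1,107,700
  1,107,700 × 16% = 177,232

General income tax:
  165,000 × 11% = 18,150
  86,000 × 22% = 18,920
  587,200 × 29% = 170,288
  → 207,358

177,232 ≤ 207,358, so no add-on is due.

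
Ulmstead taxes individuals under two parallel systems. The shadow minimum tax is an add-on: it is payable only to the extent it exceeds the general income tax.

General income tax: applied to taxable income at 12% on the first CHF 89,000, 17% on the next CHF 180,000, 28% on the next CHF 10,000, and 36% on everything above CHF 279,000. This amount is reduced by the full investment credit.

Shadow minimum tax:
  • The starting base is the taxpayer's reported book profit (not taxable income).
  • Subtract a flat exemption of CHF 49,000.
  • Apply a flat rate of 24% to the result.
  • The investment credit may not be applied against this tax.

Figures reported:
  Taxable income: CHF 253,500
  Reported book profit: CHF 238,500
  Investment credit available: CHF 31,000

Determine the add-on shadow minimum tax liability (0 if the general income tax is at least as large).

CHF 37,835

General income tax:
  CHF 89,000 × 12% = CHF 10,680
  CHF 164,500 × 17% = CHF 27,965
  → CHF 38,645
  Less investment credit CHF 31,000 → CHF 7,645

Shadow minimum tax:
  Base (reported book profit): CHF 238,500
  Less exemption CHF 49,000 → base CHF 189,500
  CHF 189,500 × 24% = CHF 45,480

Excess of shadow minimum tax over general income tax: CHF 45,480 − CHF 7,645 = CHF 37,835.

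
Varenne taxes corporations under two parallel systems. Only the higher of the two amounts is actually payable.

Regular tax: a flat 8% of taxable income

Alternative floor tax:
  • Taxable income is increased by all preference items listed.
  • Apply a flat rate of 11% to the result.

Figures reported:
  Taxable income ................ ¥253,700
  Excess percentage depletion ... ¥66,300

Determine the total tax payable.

Regular tax:
  ¥253,700 × 8% = ¥20,296

Alternative floor tax:
  Adjusted income: ¥253,700 + ¥66,300 = ¥320,000
  ¥320,000 × 11% = ¥35,200

¥35,200 > ¥20,296, so the alternative floor tax is the binding amount.

¥35,200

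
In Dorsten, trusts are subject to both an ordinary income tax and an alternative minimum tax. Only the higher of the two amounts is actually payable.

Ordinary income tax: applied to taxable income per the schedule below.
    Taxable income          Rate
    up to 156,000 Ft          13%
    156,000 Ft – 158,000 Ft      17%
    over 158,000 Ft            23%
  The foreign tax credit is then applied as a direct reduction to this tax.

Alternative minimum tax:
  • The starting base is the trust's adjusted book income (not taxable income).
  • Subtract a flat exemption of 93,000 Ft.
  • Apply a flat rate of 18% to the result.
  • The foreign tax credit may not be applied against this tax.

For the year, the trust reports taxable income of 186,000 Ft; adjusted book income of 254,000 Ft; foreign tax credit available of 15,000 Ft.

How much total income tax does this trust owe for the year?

28,980 Ft

Ordinary income tax:
  156,000 Ft × 13% = 20,280 Ft
  2,000 Ft × 17% = 340 Ft
  28,000 Ft × 23% = 6,440 Ft
  → 27,060 Ft
  Less foreign tax credit 15,000 Ft → 12,060 Ft

Alternative minimum tax:
  Base (adjusted book income): 254,000 Ft
  Less exemption 93,000 Ft → base 161,000 Ft
  161,000 Ft × 18% = 28,980 Ft

28,980 Ft > 12,060 Ft, so the alternative minimum tax is the binding amount.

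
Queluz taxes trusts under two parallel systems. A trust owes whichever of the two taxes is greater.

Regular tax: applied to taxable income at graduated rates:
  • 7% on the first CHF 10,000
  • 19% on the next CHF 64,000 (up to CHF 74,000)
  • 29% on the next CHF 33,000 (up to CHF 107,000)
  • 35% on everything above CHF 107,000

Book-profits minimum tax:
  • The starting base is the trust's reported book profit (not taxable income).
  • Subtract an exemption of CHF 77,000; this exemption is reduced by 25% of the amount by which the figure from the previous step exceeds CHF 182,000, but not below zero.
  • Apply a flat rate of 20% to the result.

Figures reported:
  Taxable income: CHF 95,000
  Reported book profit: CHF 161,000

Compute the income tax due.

Book-profits minimum tax:
  Base (reported book profit): CHF 161,000
  Exemption: CHF 161,000 ≤ CHF 182,000, so full CHF 77,000 applies
  Base: CHF 161,000 − CHF 77,000 = CHF 84,000
  CHF 84,000 × 20% = CHF 16,800

Regular tax:
  CHF 10,000 × 7% = CHF 700
  CHF 64,000 × 19% = CHF 12,160
  CHF 21,000 × 29% = CHF 6,090
  → CHF 18,950

CHF 18,950 > CHF 16,800, so the regular tax governs.

CHF 18,950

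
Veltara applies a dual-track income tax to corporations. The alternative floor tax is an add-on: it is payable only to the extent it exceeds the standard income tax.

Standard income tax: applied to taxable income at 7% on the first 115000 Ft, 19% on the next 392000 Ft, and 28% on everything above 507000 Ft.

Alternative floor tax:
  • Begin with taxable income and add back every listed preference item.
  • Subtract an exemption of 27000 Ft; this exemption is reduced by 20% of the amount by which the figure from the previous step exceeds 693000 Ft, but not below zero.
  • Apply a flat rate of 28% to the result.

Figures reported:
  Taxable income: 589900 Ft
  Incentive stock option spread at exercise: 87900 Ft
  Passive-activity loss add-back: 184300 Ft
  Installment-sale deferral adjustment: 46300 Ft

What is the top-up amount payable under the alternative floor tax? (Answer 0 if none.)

Standard income tax:
  115000 Ft × 7% = 8050 Ft
  392000 Ft × 19% = 74480 Ft
  82900 Ft × 28% = 23212 Ft
  → 105742 Ft

Alternative floor tax:
  Adjusted income: 589900 Ft + 87900 Ft + 184300 Ft + 46300 Ft = 908400 Ft
  Exemption: 20% × (908400 Ft − 693000 Ft) = 43080 Ft ≥ 27000 Ft, so the exemption is fully phased out
  Base: 908400 Ft − 0 Ft = 908400 Ft
  908400 Ft × 28% = 254352 Ft

Excess of alternative floor tax over standard income tax: 254352 Ft − 105742 Ft = 148610 Ft.

148610 Ft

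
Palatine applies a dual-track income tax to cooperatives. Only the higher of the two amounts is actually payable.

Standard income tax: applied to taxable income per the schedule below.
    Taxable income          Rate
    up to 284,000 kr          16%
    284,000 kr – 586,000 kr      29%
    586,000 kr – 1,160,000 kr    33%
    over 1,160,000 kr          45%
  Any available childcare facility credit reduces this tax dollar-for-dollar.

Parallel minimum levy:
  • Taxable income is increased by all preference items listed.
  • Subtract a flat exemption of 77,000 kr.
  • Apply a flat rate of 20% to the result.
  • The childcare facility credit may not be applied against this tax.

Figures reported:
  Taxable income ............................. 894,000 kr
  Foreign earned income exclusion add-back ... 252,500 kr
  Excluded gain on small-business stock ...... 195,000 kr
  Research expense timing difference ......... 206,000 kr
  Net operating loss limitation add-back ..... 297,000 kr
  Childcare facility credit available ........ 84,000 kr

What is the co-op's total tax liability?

353,500 kr

Parallel minimum levy:
  Adjusted income: 894,000 kr + 252,500 kr + 195,000 kr + 206,000 kr + 297,000 kr = 1,844,500 kr
  Less exemption 77,000 kr → base 1,767,500 kr
  1,767,500 kr × 20% = 353,500 kr

Standard income tax:
  284,000 kr × 16% = 45,440 kr
  302,000 kr × 29% = 87,580 kr
  308,000 kr × 33% = 101,640 kr
  → 234,660 kr
  Less childcare facility credit 84,000 kr → 150,660 kr

353,500 kr > 150,660 kr, so the parallel minimum levy is the binding amount.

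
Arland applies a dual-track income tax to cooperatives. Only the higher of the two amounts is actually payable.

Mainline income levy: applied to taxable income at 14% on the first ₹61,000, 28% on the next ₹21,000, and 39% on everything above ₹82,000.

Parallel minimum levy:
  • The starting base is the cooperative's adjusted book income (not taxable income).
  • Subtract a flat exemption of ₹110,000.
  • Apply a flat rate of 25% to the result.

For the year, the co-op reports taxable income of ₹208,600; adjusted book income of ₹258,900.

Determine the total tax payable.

Parallel minimum levy:
  Base (adjusted book income): ₹258,900
  Less exemption ₹110,000 → base ₹148,900
  ₹148,900 × 25% = ₹37,225

Mainline income levy:
  ₹61,000 × 14% = ₹8,540
  ₹21,000 × 28% = ₹5,880
  ₹126,600 × 39% = ₹49,374
  → ₹63,794

₹63,794 > ₹37,225, so the mainline income levy governs.

₹63,794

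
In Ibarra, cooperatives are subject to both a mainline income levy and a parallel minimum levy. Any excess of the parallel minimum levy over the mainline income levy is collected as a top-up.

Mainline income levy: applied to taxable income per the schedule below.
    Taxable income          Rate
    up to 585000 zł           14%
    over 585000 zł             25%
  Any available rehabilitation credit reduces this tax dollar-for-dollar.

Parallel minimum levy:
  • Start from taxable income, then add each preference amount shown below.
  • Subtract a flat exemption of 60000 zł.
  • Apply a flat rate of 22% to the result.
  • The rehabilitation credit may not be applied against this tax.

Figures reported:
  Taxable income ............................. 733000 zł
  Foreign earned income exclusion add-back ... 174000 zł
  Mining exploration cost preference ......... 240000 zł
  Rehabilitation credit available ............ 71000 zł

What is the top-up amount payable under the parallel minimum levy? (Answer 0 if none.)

Mainline income levy:
  585000 zł × 14% = 81900 zł
  148000 zł × 25% = 37000 zł
  → 118900 zł
  Less rehabilitation credit 71000 zł → 47900 zł

Parallel minimum levy:
  Adjusted income: 733000 zł + 174000 zł + 240000 zł = 1147000 zł
  Less exemption 60000 zł → base 1087000 zł
  1087000 zł × 22% = 239140 zł

Excess of parallel minimum levy over mainline income levy: 239140 zł − 47900 zł = 191240 zł.

191240 zł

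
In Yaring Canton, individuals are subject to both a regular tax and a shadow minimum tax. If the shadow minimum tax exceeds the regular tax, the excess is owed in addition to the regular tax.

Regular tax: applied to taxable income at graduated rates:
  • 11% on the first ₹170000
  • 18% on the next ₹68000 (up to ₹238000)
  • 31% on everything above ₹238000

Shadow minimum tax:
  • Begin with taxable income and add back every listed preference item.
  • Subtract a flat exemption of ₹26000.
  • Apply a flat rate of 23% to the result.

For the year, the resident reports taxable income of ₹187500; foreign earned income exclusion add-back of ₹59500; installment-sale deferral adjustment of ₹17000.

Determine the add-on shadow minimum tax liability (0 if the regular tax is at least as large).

₹32890

Shadow minimum tax:
  Adjusted income: ₹187500 + ₹59500 + ₹17000 = ₹264000
  Less exemption ₹26000 → base ₹238000
  ₹238000 × 23% = ₹54740

Regular tax:
  ₹170000 × 11% = ₹18700
  ₹17500 × 18% = ₹3150
  → ₹21850

Excess of shadow minimum tax over regular tax: ₹54740 − ₹21850 = ₹32890.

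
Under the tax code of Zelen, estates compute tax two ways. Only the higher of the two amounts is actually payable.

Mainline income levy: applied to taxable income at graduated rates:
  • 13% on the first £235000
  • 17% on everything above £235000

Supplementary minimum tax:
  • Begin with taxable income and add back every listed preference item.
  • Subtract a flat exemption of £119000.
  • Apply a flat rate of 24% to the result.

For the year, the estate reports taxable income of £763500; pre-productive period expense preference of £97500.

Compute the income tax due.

Supplementary minimum tax:
  Adjusted income: £763500 + £97500 = £861000
  Less exemption £119000 → base £742000
  £742000 × 24% = £178080

Mainline income levy:
  £235000 × 13% = £30550
  £528500 × 17% = £89845
  → £120395

£178080 > £120395, so the supplementary minimum tax is the binding amount.

£178080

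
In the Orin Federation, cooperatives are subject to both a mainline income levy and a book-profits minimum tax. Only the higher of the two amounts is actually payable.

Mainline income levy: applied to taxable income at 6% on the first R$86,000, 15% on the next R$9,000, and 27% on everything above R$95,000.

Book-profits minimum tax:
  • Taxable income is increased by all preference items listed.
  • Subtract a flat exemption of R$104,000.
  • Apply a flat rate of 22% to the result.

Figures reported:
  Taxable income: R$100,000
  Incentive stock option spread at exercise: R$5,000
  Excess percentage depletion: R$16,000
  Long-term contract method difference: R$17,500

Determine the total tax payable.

Mainline income levy:
  R$86,000 × 6% = R$5,160
  R$9,000 × 15% = R$1,350
  R$5,000 × 27% = R$1,350
  → R$7,860

Book-profits minimum tax:
  Adjusted income: R$100,000 + R$5,000 + R$16,000 + R$17,500 = R$138,500
  Less exemption R$104,000 → base R$34,500
  R$34,500 × 22% = R$7,590

R$7,860 > R$7,590, so the mainline income levy governs.

R$7,860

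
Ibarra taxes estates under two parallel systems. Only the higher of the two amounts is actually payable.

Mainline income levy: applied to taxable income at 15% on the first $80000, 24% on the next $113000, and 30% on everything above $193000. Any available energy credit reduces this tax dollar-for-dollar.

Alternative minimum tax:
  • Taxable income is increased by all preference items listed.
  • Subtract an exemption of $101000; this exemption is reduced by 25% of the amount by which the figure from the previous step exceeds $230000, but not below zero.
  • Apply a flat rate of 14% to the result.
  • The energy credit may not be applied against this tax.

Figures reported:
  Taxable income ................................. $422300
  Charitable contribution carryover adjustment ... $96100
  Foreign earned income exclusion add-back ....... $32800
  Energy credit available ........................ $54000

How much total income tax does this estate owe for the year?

Alternative minimum tax:
  Adjusted income: $422300 + $96100 + $32800 = $551200
  Exemption: $101000 − 25% × ($551200 − $230000) = $101000 − $80300 = $20700
  Base: $551200 − $20700 = $530500
  $530500 × 14% = $74270

Mainline income levy:
  $80000 × 15% = $12000
  $113000 × 24% = $27120
  $229300 × 30% = $68790
  → $107910
  Less energy credit $54000 → $53910

$74270 > $53910, so the alternative minimum tax is the binding amount.

$74270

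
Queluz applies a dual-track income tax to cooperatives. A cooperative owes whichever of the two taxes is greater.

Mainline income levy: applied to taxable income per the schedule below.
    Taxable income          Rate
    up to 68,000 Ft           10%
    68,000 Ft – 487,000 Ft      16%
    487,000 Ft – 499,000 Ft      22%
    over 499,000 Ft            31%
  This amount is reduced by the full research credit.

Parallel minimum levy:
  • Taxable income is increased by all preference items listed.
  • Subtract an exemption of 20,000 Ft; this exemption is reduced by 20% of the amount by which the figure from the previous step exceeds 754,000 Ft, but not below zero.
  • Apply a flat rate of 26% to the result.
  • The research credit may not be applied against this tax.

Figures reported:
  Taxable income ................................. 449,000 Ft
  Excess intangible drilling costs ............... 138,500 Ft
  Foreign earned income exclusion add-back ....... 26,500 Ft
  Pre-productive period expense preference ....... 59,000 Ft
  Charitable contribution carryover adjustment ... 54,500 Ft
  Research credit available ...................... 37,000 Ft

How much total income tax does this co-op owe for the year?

Parallel minimum levy:
  Adjusted income: 449,000 Ft + 138,500 Ft + 26,500 Ft + 59,000 Ft + 54,500 Ft = 727,500 Ft
  Exemption: 727,500 Ft ≤ 754,000 Ft, so full 20,000 Ft applies
  Base: 727,500 Ft − 20,000 Ft = 707,500 Ft
  707,500 Ft × 26% = 183,950 Ft

Mainline income levy:
  68,000 Ft × 10% = 6,800 Ft
  381,000 Ft × 16% = 60,960 Ft
  → 67,760 Ft
  Less research credit 37,000 Ft → 30,760 Ft

183,950 Ft > 30,760 Ft, so the parallel minimum levy is the binding amount.

183,950 Ft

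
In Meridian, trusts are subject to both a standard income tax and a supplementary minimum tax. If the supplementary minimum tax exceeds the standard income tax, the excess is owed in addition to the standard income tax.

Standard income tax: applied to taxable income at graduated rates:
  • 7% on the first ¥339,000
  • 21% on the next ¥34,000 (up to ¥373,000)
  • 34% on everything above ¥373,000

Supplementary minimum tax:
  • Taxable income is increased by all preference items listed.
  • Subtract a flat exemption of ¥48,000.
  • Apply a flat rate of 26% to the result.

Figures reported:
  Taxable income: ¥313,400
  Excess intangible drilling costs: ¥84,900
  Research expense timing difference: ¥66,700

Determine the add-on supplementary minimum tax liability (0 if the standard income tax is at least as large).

Standard income tax:
  ¥313,400 × 7% = ¥21,938

Supplementary minimum tax:
  Adjusted income: ¥313,400 + ¥84,900 + ¥66,700 = ¥465,000
  Less exemption ¥48,000 → base ¥417,000
  ¥417,000 × 26% = ¥108,420

Excess of supplementary minimum tax over standard income tax: ¥108,420 − ¥21,938 = ¥86,482.

¥86,482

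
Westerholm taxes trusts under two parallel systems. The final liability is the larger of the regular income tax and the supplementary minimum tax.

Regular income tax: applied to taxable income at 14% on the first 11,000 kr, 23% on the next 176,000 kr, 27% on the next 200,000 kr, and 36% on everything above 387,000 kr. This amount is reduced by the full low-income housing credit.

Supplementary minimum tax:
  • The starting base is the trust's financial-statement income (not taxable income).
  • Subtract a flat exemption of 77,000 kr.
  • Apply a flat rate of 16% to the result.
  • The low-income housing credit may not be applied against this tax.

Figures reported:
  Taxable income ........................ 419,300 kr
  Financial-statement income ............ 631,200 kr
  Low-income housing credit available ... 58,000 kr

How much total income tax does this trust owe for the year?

88,672 kr

Supplementary minimum tax:
  Base (financial-statement income): 631,200 kr
  Less exemption 77,000 kr → base 554,200 kr
  554,200 kr × 16% = 88,672 kr

Regular income tax:
  11,000 kr × 14% = 1,540 kr
  176,000 kr × 23% = 40,480 kr
  200,000 kr × 27% = 54,000 kr
  32,300 kr × 36% = 11,628 kr
  → 107,648 kr
  Less low-income housing credit 58,000 kr → 49,648 kr

88,672 kr > 49,648 kr, so the supplementary minimum tax is the binding amount.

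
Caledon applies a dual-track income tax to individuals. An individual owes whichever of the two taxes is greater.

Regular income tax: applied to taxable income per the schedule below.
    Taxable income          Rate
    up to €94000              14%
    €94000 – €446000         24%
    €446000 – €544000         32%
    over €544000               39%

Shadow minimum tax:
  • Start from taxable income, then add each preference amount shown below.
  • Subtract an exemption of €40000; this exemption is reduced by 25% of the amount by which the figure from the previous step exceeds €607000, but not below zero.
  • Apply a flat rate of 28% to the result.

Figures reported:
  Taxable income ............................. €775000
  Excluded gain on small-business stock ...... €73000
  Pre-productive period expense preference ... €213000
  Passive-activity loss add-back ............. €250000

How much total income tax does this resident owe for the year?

Regular income tax:
  €94000 × 14% = €13160
  €352000 × 24% = €84480
  €98000 × 32% = €31360
  €231000 × 39% = €90090
  → €219090

Shadow minimum tax:
  Adjusted income: €775000 + €73000 + €213000 + €250000 = €1311000
  Exemption: 25% × (€1311000 − €607000) = €176000 ≥ €40000, so the exemption is fully phased out
  Base: €1311000 − €0 = €1311000
  €1311000 × 28% = €367080

€367080 > €219090, so the shadow minimum tax is the binding amount.

€367080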